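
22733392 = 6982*3256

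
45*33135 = 1491075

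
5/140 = 1/28 = 0.04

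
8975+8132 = 17107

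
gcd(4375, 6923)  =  7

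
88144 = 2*44072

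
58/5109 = 58/5109 = 0.01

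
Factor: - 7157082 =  - 2^1 * 3^1*1192847^1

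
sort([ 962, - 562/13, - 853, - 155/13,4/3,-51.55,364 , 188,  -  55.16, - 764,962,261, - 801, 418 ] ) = [ - 853, - 801, - 764, -55.16, - 51.55, - 562/13, - 155/13,4/3,188, 261,364 , 418,962, 962 ] 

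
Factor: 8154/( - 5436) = -2^ (  -  1)*3^1 = - 3/2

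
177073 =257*689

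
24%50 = 24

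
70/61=1 + 9/61 = 1.15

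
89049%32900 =23249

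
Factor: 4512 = 2^5*  3^1*47^1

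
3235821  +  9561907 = 12797728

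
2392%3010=2392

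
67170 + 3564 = 70734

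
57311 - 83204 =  - 25893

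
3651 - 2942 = 709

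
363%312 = 51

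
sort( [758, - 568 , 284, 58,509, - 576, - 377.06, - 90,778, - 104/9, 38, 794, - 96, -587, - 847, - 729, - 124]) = [ - 847, - 729, - 587, - 576, - 568, - 377.06, - 124, -96  , - 90, - 104/9,38,58, 284, 509, 758, 778,794]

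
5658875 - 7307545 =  - 1648670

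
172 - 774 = -602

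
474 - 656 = -182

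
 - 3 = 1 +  - 4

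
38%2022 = 38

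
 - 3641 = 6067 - 9708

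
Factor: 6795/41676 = 2^(-2)*3^1*5^1 * 23^(-1 )  =  15/92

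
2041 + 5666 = 7707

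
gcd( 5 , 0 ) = 5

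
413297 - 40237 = 373060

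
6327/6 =2109/2 = 1054.50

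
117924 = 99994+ 17930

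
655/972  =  655/972  =  0.67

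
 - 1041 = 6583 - 7624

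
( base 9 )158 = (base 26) 54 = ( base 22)62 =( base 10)134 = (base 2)10000110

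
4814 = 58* 83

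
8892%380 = 152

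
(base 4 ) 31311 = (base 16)375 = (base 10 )885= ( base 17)311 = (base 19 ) 28b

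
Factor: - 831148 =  - 2^2*47^1*4421^1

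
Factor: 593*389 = 230677 = 389^1*593^1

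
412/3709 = 412/3709   =  0.11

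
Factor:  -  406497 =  -3^1*  7^1 * 13^1*1489^1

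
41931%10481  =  7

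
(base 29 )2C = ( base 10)70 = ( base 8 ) 106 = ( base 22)34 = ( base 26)2i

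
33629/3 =11209+2/3 = 11209.67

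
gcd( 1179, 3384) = 9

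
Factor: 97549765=5^1*29^1*672757^1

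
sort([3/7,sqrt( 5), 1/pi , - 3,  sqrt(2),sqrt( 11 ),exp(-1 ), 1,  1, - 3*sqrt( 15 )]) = [ - 3*sqrt( 15 ), - 3, 1/pi,exp ( - 1),3/7,1,1,sqrt( 2 ) , sqrt(5 ),  sqrt(11 ) ]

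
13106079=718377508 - 705271429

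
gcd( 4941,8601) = 183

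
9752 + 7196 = 16948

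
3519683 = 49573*71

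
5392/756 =7 + 25/189  =  7.13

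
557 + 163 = 720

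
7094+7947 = 15041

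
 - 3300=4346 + - 7646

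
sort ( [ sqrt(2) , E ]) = [sqrt ( 2) , E] 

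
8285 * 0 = 0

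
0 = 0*7318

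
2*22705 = 45410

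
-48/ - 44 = 1 + 1/11  =  1.09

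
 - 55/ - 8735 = 11/1747 = 0.01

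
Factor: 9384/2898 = 2^2*3^( - 1)*7^(-1)*17^1= 68/21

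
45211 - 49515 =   -  4304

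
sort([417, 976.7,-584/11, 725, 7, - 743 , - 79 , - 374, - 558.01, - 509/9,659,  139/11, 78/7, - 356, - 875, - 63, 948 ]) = [ - 875, - 743,-558.01, - 374 , -356, - 79, - 63, - 509/9, - 584/11 , 7 , 78/7,139/11, 417,659, 725,948,976.7]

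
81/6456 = 27/2152= 0.01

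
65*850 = 55250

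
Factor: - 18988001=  - 67^1*283403^1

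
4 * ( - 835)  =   - 3340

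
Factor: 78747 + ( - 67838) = 10909^1 = 10909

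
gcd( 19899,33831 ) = 27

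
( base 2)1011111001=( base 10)761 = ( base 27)115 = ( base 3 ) 1001012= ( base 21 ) 1F5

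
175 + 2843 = 3018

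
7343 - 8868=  - 1525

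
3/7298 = 3/7298 = 0.00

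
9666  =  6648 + 3018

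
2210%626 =332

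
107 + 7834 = 7941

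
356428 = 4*89107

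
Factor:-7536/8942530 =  - 2^3*3^1*5^( - 1)*37^(- 1 )  *  157^1*24169^( - 1) = -3768/4471265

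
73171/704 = 73171/704 = 103.94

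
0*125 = 0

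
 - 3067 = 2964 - 6031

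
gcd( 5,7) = 1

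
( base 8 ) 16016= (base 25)bc7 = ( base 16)1c0e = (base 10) 7182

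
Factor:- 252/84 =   -  3 = - 3^1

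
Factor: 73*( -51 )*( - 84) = 312732 = 2^2 * 3^2*7^1*17^1*73^1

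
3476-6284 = -2808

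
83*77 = 6391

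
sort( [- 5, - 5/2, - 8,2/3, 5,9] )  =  [-8,-5, - 5/2, 2/3,5,9]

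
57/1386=19/462= 0.04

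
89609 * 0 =0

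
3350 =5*670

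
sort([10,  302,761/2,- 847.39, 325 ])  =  [ - 847.39,10,302,325,761/2]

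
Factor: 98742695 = 5^1  *59^1 * 334721^1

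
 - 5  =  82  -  87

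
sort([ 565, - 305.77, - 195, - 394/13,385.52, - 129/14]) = [ - 305.77,-195,- 394/13, - 129/14,  385.52,  565]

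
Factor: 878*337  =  295886  =  2^1*337^1* 439^1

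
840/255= 56/17  =  3.29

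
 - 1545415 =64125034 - 65670449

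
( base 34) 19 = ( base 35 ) 18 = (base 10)43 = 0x2b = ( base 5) 133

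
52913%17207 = 1292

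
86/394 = 43/197  =  0.22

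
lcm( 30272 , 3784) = 30272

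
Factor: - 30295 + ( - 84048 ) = - 114343   =  - 114343^1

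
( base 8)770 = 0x1f8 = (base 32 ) FO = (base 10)504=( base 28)i0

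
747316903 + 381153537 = 1128470440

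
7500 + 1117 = 8617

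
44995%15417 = 14161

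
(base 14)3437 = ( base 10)9065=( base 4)2031221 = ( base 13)4184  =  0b10001101101001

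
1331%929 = 402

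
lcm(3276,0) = 0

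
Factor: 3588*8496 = 2^6*3^3*13^1*23^1*59^1 = 30483648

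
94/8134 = 47/4067 =0.01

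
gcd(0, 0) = 0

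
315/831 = 105/277  =  0.38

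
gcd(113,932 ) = 1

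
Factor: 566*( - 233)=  - 131878 = - 2^1*233^1*283^1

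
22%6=4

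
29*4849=140621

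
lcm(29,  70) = 2030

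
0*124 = 0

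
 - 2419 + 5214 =2795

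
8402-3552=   4850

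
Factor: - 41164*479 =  - 2^2*41^1*251^1*479^1=- 19717556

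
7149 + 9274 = 16423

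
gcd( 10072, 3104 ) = 8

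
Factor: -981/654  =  - 3/2 = - 2^( - 1)*3^1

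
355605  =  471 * 755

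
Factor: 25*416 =10400 = 2^5*5^2 * 13^1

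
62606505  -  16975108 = 45631397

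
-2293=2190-4483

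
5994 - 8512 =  - 2518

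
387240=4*96810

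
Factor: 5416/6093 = 8/9 = 2^3*3^ ( - 2)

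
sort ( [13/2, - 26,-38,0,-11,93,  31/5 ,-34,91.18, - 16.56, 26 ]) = [  -  38,  -  34, - 26, - 16.56,  -  11, 0, 31/5,13/2,26,91.18,93 ] 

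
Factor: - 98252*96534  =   - 9484658568 = - 2^3*3^2*7^1*11^2*29^1*31^1* 173^1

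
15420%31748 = 15420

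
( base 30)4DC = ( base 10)4002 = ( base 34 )3fo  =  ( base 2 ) 111110100010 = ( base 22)85k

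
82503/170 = 82503/170 = 485.31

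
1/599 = 1/599 = 0.00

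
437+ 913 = 1350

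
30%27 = 3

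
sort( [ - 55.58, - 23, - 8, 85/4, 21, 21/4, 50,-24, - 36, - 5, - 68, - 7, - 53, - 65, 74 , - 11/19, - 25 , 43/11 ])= [ - 68, - 65  , - 55.58,  -  53, - 36, - 25, - 24, - 23, - 8, - 7, - 5, - 11/19,43/11, 21/4,21,85/4,  50, 74 ]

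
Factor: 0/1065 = 0 = 0^1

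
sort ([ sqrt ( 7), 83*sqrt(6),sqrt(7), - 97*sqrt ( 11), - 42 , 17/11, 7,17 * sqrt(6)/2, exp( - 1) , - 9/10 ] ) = [ - 97*sqrt( 11), -42 ,-9/10  ,  exp ( - 1) , 17/11, sqrt(7), sqrt (7 )  ,  7,17*sqrt(6 ) /2,83*  sqrt ( 6 ) ] 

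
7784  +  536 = 8320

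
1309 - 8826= - 7517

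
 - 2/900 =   -  1 + 449/450 = -  0.00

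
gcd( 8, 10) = 2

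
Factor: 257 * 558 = 143406  =  2^1 *3^2*31^1 * 257^1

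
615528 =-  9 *(-68392)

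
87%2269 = 87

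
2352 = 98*24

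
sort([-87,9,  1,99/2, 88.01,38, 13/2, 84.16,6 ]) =[ - 87, 1,6, 13/2,9, 38,99/2, 84.16,88.01]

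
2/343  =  2/343 = 0.01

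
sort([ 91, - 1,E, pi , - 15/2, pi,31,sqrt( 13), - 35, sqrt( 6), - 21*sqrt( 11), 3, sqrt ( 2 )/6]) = [ - 21 * sqrt( 11) , - 35, - 15/2,-1 , sqrt( 2)/6, sqrt(6),E , 3,pi, pi, sqrt(13) , 31, 91]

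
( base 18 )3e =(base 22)32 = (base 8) 104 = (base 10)68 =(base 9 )75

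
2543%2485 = 58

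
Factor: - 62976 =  - 2^9*3^1*41^1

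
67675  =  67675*1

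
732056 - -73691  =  805747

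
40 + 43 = 83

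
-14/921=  -14/921 = - 0.02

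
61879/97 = 61879/97  =  637.93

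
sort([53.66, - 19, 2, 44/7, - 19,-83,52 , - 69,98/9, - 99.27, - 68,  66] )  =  [-99.27 , - 83 , - 69 , - 68, - 19, - 19,2, 44/7, 98/9,52,53.66 , 66]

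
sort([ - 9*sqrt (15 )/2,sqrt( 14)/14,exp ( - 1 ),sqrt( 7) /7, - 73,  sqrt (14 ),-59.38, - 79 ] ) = [-79,  -  73,-59.38 ,- 9*sqrt ( 15 )/2,sqrt( 14 )/14 , exp( - 1 ),  sqrt( 7 )/7,sqrt( 14 )]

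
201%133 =68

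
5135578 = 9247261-4111683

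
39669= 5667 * 7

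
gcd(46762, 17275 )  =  1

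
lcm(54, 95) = 5130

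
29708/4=7427= 7427.00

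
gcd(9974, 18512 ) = 2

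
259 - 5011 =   -  4752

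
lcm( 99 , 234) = 2574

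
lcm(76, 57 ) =228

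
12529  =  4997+7532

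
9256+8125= 17381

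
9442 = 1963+7479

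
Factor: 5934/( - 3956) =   -  2^(  -  1 )*3^1 =- 3/2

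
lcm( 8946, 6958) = 62622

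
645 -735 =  - 90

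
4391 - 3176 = 1215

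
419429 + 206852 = 626281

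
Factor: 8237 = 8237^1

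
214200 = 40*5355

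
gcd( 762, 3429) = 381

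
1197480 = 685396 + 512084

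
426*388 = 165288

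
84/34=42/17=2.47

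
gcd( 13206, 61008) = 186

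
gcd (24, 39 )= 3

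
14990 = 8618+6372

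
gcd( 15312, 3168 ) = 528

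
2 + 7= 9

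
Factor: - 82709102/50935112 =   -  41354551/25467556 = - 2^( - 2)*7^1*29^1*101^1*2017^1*6366889^( - 1)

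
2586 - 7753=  - 5167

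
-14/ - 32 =7/16 = 0.44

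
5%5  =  0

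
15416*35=539560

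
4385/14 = 4385/14 = 313.21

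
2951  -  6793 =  - 3842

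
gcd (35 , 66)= 1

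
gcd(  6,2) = 2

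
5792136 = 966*5996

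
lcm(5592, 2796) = 5592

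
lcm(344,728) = 31304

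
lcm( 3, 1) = 3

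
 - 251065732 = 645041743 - 896107475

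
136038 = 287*474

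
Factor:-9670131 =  - 3^3*358153^1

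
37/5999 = 37/5999=0.01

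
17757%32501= 17757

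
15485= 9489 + 5996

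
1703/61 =1703/61=27.92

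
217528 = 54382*4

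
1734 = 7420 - 5686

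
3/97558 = 3/97558 = 0.00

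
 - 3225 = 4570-7795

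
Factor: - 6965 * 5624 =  -39171160 = - 2^3*5^1 * 7^1 * 19^1*37^1*199^1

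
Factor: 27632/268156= 44/427 = 2^2 *7^( - 1 )*11^1*61^ (  -  1 )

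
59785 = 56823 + 2962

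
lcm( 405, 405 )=405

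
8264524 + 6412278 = 14676802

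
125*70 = 8750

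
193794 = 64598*3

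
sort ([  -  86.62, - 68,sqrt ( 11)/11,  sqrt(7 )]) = [ - 86.62, - 68, sqrt(11)/11,sqrt(7 )]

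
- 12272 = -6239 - 6033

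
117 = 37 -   -  80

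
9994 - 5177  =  4817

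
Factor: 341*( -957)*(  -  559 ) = 3^1*11^2*13^1 * 29^1*31^1*43^1 = 182422383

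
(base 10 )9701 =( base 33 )8tw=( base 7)40166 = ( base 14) 376d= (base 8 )22745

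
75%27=21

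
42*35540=1492680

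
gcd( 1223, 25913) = 1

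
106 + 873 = 979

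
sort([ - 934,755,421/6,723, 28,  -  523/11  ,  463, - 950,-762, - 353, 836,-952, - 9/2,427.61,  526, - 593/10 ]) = [ - 952 ,-950 , - 934, - 762,-353, - 593/10, - 523/11,  -  9/2, 28, 421/6, 427.61 , 463,  526 , 723,755,836] 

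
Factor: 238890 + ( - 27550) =2^2*  5^1*10567^1 =211340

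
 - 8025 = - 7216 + -809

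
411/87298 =411/87298= 0.00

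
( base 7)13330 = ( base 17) c7b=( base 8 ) 7016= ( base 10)3598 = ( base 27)4P7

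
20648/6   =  10324/3 = 3441.33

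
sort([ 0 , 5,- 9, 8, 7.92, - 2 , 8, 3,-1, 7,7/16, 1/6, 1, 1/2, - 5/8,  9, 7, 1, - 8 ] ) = [ - 9, - 8, - 2,-1, - 5/8 , 0,1/6, 7/16, 1/2, 1,1, 3 , 5, 7,7,  7.92,8, 8, 9 ] 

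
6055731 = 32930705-26874974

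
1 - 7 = - 6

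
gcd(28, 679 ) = 7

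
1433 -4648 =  - 3215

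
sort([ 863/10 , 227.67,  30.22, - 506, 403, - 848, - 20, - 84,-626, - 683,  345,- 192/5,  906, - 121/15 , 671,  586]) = [ - 848, - 683, - 626, - 506,-84, - 192/5, - 20, - 121/15, 30.22,863/10, 227.67,345  ,  403,586,  671, 906]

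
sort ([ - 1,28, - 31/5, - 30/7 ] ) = [-31/5, -30/7, - 1,28]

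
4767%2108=551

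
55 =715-660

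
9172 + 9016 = 18188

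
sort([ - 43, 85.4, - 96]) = [ - 96,  -  43,85.4] 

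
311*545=169495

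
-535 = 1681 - 2216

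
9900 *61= 603900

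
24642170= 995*24766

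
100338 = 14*7167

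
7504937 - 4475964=3028973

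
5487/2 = 2743+1/2 = 2743.50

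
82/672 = 41/336 = 0.12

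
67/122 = 67/122 = 0.55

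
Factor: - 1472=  - 2^6*23^1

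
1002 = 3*334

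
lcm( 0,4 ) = 0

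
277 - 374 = -97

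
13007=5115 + 7892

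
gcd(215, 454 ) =1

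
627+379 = 1006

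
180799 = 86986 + 93813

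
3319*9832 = 32632408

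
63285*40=2531400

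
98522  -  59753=38769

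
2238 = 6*373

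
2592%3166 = 2592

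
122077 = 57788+64289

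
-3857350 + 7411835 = 3554485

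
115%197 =115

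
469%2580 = 469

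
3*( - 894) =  - 2682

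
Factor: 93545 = 5^1*53^1*353^1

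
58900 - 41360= 17540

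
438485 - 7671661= - 7233176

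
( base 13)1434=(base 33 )2mc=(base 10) 2916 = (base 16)b64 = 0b101101100100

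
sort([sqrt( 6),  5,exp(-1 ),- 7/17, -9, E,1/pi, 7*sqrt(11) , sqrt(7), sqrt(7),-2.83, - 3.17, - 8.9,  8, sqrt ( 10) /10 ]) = [ - 9 , - 8.9,-3.17, - 2.83, - 7/17,sqrt( 10 )/10,1/pi, exp ( -1),sqrt(6 ),sqrt( 7), sqrt (7)  ,  E, 5,8,  7 * sqrt (11) ]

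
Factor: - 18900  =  -2^2 * 3^3 * 5^2*7^1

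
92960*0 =0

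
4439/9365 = 4439/9365  =  0.47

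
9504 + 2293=11797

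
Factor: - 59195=- 5^1*11839^1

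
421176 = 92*4578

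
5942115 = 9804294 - 3862179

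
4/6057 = 4/6057 = 0.00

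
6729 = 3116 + 3613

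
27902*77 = 2148454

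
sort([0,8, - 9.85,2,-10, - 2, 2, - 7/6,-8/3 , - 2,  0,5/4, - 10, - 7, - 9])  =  [ - 10,-10,-9.85, - 9 , - 7,- 8/3, - 2, - 2, - 7/6, 0,0, 5/4, 2,2, 8]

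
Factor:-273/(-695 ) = 3^1*5^ ( - 1)*7^1*13^1*139^ ( - 1 )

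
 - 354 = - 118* 3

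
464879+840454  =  1305333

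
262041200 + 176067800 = 438109000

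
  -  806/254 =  - 4 + 105/127 = - 3.17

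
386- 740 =-354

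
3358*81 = 271998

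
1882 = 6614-4732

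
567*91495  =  51877665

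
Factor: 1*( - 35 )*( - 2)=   70 = 2^1*5^1*7^1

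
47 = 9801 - 9754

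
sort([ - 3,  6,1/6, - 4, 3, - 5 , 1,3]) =[-5 ,-4, -3  ,  1/6,1, 3 , 3, 6 ]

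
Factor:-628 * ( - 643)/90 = 2^1*3^ ( - 2) * 5^( - 1) * 157^1*643^1 = 201902/45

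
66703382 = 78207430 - 11504048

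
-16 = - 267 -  - 251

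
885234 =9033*98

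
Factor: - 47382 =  - 2^1*3^1*53^1*149^1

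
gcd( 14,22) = 2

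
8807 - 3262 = 5545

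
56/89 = 56/89 = 0.63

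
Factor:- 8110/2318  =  -5^1*19^(-1)* 61^(-1) * 811^1 = -4055/1159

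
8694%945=189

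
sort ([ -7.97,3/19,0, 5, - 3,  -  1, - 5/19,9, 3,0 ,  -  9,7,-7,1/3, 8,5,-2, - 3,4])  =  [ -9,-7.97, - 7, - 3 , - 3 , - 2 , - 1,- 5/19,0,0, 3/19,1/3 , 3,4,5, 5,7, 8,9 ]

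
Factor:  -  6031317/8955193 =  - 3^1 * 13^( - 1 )* 688861^(-1) * 2010439^1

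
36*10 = 360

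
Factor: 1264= 2^4*79^1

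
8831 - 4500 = 4331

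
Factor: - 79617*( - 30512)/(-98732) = -2^2*3^1*1907^1*24683^( - 1)*26539^1 = - 607318476/24683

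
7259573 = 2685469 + 4574104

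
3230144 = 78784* 41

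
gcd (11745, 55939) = 1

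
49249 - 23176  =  26073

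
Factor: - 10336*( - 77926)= 805443136 = 2^6 * 17^1*19^1*47^1* 829^1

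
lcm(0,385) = 0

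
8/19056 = 1/2382 =0.00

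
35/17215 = 7/3443 = 0.00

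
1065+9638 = 10703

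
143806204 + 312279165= 456085369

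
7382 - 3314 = 4068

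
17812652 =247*72116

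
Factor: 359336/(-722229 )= - 2^3*3^(  -  1 )*44917^1*240743^( - 1) 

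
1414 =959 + 455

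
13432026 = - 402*( - 33413)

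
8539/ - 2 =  - 4270 + 1/2 =-  4269.50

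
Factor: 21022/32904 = 23/36 = 2^(  -  2)*3^(-2 )* 23^1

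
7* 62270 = 435890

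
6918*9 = 62262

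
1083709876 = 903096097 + 180613779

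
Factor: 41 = 41^1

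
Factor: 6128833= 23^1  *  43^1*6197^1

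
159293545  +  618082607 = 777376152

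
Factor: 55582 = 2^1*27791^1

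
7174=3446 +3728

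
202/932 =101/466 = 0.22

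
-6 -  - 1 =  - 5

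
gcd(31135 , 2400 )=5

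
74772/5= 14954+2/5 =14954.40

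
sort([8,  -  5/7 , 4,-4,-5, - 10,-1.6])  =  [ - 10, - 5, - 4, - 1.6, - 5/7, 4, 8 ] 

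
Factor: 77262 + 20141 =257^1*379^1 = 97403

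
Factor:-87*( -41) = 3^1*29^1* 41^1 = 3567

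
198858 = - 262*( -759 ) 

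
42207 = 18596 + 23611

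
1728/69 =576/23 = 25.04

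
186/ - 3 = - 62  +  0/1= - 62.00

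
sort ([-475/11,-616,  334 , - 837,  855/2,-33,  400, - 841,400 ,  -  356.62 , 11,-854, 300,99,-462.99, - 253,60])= [ - 854, - 841, - 837, - 616, - 462.99, - 356.62, -253,-475/11,-33,11, 60,99,300, 334,  400,400, 855/2 ]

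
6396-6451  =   - 55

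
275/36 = 7 + 23/36 = 7.64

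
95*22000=2090000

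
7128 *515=3670920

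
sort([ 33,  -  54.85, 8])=[ - 54.85,  8,33 ] 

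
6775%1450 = 975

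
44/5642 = 22/2821 = 0.01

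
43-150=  - 107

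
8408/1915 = 8408/1915 = 4.39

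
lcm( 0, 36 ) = 0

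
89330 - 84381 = 4949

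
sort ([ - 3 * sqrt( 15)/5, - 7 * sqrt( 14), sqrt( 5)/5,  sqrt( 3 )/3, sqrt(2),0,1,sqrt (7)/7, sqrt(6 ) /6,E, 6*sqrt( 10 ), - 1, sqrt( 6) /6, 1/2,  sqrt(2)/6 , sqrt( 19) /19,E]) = [ - 7*sqrt( 14),  -  3*sqrt(15) /5, - 1, 0,sqrt(19) /19, sqrt( 2)/6,sqrt(7) /7, sqrt( 6) /6,sqrt(6) /6, sqrt( 5)/5,1/2, sqrt(3 )/3,1, sqrt(2), E, E, 6 * sqrt(10)]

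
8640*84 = 725760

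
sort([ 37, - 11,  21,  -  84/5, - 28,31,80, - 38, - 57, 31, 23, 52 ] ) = [ - 57, - 38, - 28  , - 84/5, - 11, 21, 23,31,31,37, 52,80 ] 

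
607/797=607/797  =  0.76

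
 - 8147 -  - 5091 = -3056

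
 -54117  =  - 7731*7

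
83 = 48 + 35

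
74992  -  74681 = 311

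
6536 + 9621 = 16157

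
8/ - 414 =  - 1 + 203/207 = - 0.02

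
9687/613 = 9687/613=15.80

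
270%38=4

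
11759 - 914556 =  - 902797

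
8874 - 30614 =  - 21740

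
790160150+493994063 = 1284154213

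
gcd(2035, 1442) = 1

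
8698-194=8504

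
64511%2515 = 1636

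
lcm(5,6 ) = 30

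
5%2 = 1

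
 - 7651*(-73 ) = 558523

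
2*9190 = 18380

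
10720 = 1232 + 9488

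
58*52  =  3016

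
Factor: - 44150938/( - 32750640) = 1698113/1259640 = 2^(-3 )*3^ ( - 2)*5^(- 1 )*17^1*23^1 * 43^1*101^1*3499^ ( - 1)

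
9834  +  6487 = 16321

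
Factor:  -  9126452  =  -2^2*1087^1 * 2099^1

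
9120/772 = 2280/193 = 11.81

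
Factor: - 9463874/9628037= - 2^1*7^1*71^1*9521^1*9628037^( - 1)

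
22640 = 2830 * 8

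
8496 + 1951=10447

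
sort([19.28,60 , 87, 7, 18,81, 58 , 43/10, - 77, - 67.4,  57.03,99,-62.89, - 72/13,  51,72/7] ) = [ - 77, - 67.4, - 62.89, - 72/13, 43/10 , 7,72/7, 18,19.28, 51, 57.03,58 , 60, 81, 87, 99] 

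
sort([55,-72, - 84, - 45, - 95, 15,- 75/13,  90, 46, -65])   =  [- 95 , - 84 , - 72, -65,-45,-75/13,15 , 46,55 , 90 ]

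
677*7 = 4739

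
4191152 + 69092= 4260244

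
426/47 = 426/47  =  9.06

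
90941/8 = 11367+5/8 = 11367.62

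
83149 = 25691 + 57458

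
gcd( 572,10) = 2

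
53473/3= 53473/3 = 17824.33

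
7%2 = 1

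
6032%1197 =47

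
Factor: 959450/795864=479725/397932= 2^( - 2 )*3^( - 1)*5^2*31^1*619^1*33161^ ( - 1 ) 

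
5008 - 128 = 4880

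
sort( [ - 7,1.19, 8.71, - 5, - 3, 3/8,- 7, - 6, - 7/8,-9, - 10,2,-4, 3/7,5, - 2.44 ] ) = [-10, - 9, -7, - 7 , - 6, - 5 , - 4, - 3,-2.44,- 7/8, 3/8, 3/7,1.19, 2, 5, 8.71] 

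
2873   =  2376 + 497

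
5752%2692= 368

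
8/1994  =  4/997  =  0.00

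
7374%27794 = 7374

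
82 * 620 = 50840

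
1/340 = 1/340 = 0.00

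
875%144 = 11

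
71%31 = 9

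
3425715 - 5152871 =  - 1727156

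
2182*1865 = 4069430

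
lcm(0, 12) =0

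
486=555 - 69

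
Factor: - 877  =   - 877^1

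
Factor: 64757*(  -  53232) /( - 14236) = 861786156/3559 = 2^2* 3^1*7^1*11^1*29^2*1109^1*3559^( - 1 ) 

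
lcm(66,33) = 66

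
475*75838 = 36023050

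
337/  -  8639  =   - 1 + 8302/8639 = - 0.04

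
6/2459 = 6/2459= 0.00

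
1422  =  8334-6912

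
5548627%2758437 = 31753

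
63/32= 63/32= 1.97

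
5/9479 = 5/9479 = 0.00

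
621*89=55269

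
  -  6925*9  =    -  62325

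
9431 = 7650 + 1781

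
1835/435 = 367/87 = 4.22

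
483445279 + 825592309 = 1309037588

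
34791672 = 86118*404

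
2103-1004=1099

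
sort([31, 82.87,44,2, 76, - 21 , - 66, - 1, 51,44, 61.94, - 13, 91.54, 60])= [ - 66 ,  -  21, - 13,- 1, 2,31,44,44 , 51, 60, 61.94 , 76,82.87, 91.54]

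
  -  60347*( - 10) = 603470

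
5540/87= 5540/87 = 63.68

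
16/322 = 8/161 =0.05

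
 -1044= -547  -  497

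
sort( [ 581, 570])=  [ 570,581]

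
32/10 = 16/5=3.20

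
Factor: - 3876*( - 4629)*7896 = 141670063584 = 2^5*3^3*7^1*17^1 * 19^1*47^1*1543^1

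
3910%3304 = 606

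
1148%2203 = 1148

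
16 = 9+7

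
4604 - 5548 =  - 944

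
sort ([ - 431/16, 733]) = [ - 431/16, 733 ]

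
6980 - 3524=3456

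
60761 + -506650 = -445889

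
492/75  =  164/25 = 6.56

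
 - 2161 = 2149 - 4310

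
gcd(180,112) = 4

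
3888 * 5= 19440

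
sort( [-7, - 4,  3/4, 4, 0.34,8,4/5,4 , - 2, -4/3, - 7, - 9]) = [ - 9, - 7, - 7, - 4, - 2, - 4/3,0.34 , 3/4,4/5, 4,4, 8 ] 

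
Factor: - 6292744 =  - 2^3*113^1*6961^1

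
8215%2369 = 1108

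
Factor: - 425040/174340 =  - 2^2*3^1*7^1*11^1*379^(- 1 ) = - 924/379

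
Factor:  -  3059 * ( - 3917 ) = 7^1*19^1*23^1*3917^1 = 11982103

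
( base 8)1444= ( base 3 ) 1002210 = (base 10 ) 804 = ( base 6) 3420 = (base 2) 1100100100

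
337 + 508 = 845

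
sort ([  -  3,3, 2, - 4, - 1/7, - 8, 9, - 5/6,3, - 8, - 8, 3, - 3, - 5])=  [-8, - 8,-8, - 5,  -  4, - 3, - 3, - 5/6, - 1/7, 2,3,3, 3,9]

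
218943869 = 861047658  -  642103789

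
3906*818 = 3195108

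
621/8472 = 207/2824 = 0.07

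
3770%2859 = 911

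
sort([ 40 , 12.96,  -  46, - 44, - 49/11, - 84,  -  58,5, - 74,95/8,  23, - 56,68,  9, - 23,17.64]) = [ - 84, - 74, - 58,- 56, - 46, - 44, - 23, - 49/11,5,  9 , 95/8,  12.96,17.64,  23, 40, 68] 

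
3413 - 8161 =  - 4748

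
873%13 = 2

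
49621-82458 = - 32837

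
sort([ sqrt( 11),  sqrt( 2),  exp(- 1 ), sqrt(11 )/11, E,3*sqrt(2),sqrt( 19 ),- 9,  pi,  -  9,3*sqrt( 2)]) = [ - 9, - 9, sqrt(11)/11, exp(  -  1) , sqrt( 2),E, pi,sqrt ( 11) , 3 * sqrt( 2), 3*sqrt(2 ),sqrt( 19)] 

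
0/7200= 0 = 0.00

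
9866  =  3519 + 6347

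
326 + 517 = 843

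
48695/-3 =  - 16232 + 1/3 = - 16231.67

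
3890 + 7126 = 11016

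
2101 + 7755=9856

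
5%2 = 1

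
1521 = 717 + 804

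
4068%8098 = 4068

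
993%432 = 129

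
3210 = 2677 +533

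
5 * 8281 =41405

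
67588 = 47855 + 19733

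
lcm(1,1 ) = 1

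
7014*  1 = 7014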